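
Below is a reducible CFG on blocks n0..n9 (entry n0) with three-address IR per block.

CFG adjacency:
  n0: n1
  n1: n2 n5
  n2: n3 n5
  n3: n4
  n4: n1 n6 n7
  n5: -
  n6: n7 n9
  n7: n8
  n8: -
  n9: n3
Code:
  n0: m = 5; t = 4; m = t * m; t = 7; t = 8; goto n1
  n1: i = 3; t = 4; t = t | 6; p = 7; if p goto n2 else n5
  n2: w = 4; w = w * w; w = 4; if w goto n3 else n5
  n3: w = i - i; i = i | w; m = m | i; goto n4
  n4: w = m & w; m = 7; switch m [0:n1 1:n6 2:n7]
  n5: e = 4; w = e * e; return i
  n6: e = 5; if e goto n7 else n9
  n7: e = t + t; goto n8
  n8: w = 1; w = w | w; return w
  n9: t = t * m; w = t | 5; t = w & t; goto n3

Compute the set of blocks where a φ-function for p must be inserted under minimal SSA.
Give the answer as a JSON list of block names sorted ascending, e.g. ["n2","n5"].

idom tree: n1←n0 n2←n1 n3←n2 n4←n3 n5←n1 n6←n4 n7←n4 n8←n7 n9←n6
Dom∩ at merges:
  n1: preds {n0,n4}: {n0} ∩ {n0,n1,n2,n3,n4} = {n0}; idom=n0
  n3: preds {n2,n9}: {n0,n1,n2} ∩ {n0,n1,n2,n3,n4,n6,n9} = {n0,n1,n2}; idom=n2
  n5: preds {n1,n2}: {n0,n1} ∩ {n0,n1,n2} = {n0,n1}; idom=n1
  n7: preds {n4,n6}: {n0,n1,n2,n3,n4} ∩ {n0,n1,n2,n3,n4,n6} = {n0,n1,n2,n3,n4}; idom=n4

DF derivation:
  n1←n0: walk · to n0
  n1←n4: walk n4→n3→n2→n1 to n0
  n3←n2: walk · to n2
  n3←n9: walk n9→n6→n4→n3 to n2
  n5←n1: walk · to n1
  n5←n2: walk n2 to n1
  n7←n4: walk · to n4
  n7←n6: walk n6 to n4
  n0: DF=∅
  n1: DF={n1}
  n2: DF={n1,n5}
  n3: DF={n1,n3}
  n4: DF={n1,n3}
  n5: DF=∅
  n6: DF={n3,n7}
  n7: DF=∅
  n8: DF=∅
  n9: DF={n3}

φ for p: defs {n1}
  DF⁺ = {n1}

Answer: ["n1"]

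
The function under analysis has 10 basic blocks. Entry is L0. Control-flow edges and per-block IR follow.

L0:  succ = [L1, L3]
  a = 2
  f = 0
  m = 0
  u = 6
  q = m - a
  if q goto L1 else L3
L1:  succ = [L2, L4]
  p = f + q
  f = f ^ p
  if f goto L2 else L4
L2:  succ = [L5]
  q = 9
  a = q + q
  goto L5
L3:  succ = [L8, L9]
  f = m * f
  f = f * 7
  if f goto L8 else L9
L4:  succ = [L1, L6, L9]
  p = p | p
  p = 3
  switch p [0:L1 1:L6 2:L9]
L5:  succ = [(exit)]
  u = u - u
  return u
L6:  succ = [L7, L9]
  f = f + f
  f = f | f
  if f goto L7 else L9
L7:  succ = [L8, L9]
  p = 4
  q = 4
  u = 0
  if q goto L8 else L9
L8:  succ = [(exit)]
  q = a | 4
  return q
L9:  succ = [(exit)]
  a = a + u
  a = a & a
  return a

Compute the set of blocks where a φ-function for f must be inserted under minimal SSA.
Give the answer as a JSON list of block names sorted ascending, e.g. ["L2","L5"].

Answer: ["L1", "L8", "L9"]

Derivation:
idom tree: L1←L0 L2←L1 L3←L0 L4←L1 L5←L2 L6←L4 L7←L6 L8←L0 L9←L0
Join-block Dom:
  L1: preds {L0,L4}: {L0} ∩ {L0,L1,L4} = {L0}; idom=L0
  L8: preds {L3,L7}: {L0,L3} ∩ {L0,L1,L4,L6,L7} = {L0}; idom=L0
  L9: preds {L3,L4,L6,L7}: {L0,L3} ∩ {L0,L1,L4} ∩ {L0,L1,L4,L6} ∩ {L0,L1,L4,L6,L7} = {L0}; idom=L0

DF derivation:
  L1←L0: walk · to L0
  L1←L4: walk L4→L1 to L0
  L8←L3: walk L3 to L0
  L8←L7: walk L7→L6→L4→L1 to L0
  L9←L3: walk L3 to L0
  L9←L4: walk L4→L1 to L0
  L9←L6: walk L6→L4→L1 to L0
  L9←L7: walk L7→L6→L4→L1 to L0
  L0 → ∅
  L1 → {L1,L8,L9}
  L2 → ∅
  L3 → {L8,L9}
  L4 → {L1,L8,L9}
  L5 → ∅
  L6 → {L8,L9}
  L7 → {L8,L9}
  L8 → ∅
  L9 → ∅

φ for f: defs {L0,L1,L3,L6}
  DF⁺ = {L1,L8,L9}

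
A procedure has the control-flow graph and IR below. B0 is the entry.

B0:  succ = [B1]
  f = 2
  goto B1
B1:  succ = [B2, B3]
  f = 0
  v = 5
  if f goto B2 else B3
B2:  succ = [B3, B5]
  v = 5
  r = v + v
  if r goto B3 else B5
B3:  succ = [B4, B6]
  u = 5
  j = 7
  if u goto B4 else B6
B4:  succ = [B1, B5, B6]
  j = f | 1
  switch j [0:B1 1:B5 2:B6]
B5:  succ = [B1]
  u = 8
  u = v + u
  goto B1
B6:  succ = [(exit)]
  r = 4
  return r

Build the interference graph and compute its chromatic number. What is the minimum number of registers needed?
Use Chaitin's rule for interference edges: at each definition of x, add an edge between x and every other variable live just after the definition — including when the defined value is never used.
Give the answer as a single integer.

Block summaries:
  B0: {f} / ∅
  B1: {f,v} / ∅
  B2: {r,v} / ∅
  B3: {j,u} / ∅
  B4: {j} / {f}
  B5: {u} / {v}
  B6: {r} / ∅

Liveness:
  B0 li=∅ lo=∅
  B1 li=∅ lo={f,v}
  B2 li={f} lo={f,v}
  B3 li={f,v} lo={f,v}
  B4 li={f,v} lo={v}
  B5 li={v} lo=∅
  B6 li=∅ lo=∅

Interfere edges:
  f: {j,r,u,v}
  j: {f,u,v}
  r: {f,v}
  u: {f,j,v}
  v: {f,j,r,u}

Colouring:
  clique {f,j,u,v} ⇒ need ≥ 4
  4-colouring: r0={f}  r1={v}  r2={j,r}  r3={u}
  χ = 4

Answer: 4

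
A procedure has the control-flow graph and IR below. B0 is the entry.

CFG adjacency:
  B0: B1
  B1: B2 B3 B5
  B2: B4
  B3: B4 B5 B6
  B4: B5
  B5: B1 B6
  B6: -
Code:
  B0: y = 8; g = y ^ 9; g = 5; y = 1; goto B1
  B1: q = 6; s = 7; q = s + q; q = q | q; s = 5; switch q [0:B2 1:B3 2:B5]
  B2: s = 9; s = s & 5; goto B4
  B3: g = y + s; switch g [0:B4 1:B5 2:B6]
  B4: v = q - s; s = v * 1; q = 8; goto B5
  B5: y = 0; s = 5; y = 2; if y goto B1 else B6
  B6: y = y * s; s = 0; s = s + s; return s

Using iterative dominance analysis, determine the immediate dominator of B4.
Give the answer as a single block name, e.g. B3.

idom tree: B1←B0 B2←B1 B3←B1 B4←B1 B5←B1 B6←B1
Dom at joins:
  B1: preds {B0,B5}: {B0} ∩ {B0,B1,B5} = {B0}; idom=B0
  B4: preds {B2,B3}: {B0,B1,B2} ∩ {B0,B1,B3} = {B0,B1}; idom=B1
  B5: preds {B1,B3,B4}: {B0,B1} ∩ {B0,B1,B3} ∩ {B0,B1,B4} = {B0,B1}; idom=B1
  B6: preds {B3,B5}: {B0,B1,B3} ∩ {B0,B1,B5} = {B0,B1}; idom=B1

idom(B4) = B1

Answer: B1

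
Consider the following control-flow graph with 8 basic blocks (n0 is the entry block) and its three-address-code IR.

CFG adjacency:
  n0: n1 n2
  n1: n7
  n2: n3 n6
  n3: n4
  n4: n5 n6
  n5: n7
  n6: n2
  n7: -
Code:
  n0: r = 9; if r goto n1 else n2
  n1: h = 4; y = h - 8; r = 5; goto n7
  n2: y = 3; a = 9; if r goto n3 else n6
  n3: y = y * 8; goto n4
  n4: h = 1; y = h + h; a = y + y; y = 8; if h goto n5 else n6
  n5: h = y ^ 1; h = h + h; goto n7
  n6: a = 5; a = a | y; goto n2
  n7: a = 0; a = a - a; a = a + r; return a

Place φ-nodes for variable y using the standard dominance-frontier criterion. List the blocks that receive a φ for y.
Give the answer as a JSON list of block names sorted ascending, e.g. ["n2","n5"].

idom tree: n1←n0 n2←n0 n3←n2 n4←n3 n5←n4 n6←n2 n7←n0
Dom∩ at merges:
  n2: preds {n0,n6}: {n0} ∩ {n0,n2,n6} = {n0}; idom=n0
  n6: preds {n2,n4}: {n0,n2} ∩ {n0,n2,n3,n4} = {n0,n2}; idom=n2
  n7: preds {n1,n5}: {n0,n1} ∩ {n0,n2,n3,n4,n5} = {n0}; idom=n0

DF derivation:
  n2←n0: walk · to n0
  n2←n6: walk n6→n2 to n0
  n6←n2: walk · to n2
  n6←n4: walk n4→n3 to n2
  n7←n1: walk n1 to n0
  n7←n5: walk n5→n4→n3→n2 to n0
  DF(n0)=∅
  DF(n1)={n7}
  DF(n2)={n2,n7}
  DF(n3)={n6,n7}
  DF(n4)={n6,n7}
  DF(n5)={n7}
  DF(n6)={n2}
  DF(n7)=∅

φ for y: defs {n1,n2,n3,n4}
  DF⁺ = {n2,n6,n7}

Answer: ["n2", "n6", "n7"]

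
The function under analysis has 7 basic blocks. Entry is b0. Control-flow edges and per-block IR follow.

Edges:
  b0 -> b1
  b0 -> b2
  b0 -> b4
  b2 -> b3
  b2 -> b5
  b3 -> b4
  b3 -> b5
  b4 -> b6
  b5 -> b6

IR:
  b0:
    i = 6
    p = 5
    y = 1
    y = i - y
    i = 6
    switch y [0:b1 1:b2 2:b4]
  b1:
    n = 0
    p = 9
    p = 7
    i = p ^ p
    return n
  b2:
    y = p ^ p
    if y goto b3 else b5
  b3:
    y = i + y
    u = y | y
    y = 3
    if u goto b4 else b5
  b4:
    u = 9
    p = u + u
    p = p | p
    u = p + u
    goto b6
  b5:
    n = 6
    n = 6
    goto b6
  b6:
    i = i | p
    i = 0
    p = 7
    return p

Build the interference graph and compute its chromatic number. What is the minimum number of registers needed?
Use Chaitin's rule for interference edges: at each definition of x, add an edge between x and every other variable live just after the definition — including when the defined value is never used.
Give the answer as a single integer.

Answer: 4

Working:
Per-block:
  b0: def={i,p,y} ue=∅
  b1: def={i,n,p} ue=∅
  b2: def={y} ue={p}
  b3: def={u,y} ue={i,y}
  b4: def={p,u} ue=∅
  b5: def={n} ue=∅
  b6: def={i,p} ue={i,p}

Live sets:
  b0: in=∅ out={i,p}
  b1: in=∅ out=∅
  b2: in={i,p} out={i,p,y}
  b3: in={i,p,y} out={i,p}
  b4: in={i} out={i,p}
  b5: in={i,p} out={i,p}
  b6: in={i,p} out=∅

Interfere edges:
  i↔{n,p,u,y}
  n↔{i,p}
  p↔{i,n,u,y}
  u↔{i,p,y}
  y↔{i,p,u}

Chromatic number:
  lower bound: {i,p,u,y} mutually conflict ⇒ χ ≥ 4
  assign i→R0 n→R2 p→R1 u→R2 y→R3 — no edge inside a register ⇒ χ ≤ 4
  χ = 4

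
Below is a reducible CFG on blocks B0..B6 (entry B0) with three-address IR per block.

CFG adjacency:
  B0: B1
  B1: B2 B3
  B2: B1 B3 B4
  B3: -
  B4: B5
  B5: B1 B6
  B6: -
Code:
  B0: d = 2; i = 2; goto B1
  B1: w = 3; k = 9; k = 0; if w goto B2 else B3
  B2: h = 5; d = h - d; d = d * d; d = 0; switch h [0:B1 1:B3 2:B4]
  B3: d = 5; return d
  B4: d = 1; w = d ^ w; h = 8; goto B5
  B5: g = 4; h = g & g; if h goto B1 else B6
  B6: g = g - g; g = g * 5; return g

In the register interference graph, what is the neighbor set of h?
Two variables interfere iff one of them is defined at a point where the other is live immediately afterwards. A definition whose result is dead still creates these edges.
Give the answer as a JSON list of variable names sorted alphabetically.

Answer: ["d", "g", "w"]

Derivation:
Per-block:
  B0: {d,i} / ∅
  B1: {k,w} / ∅
  B2: {d,h} / {d}
  B3: {d} / ∅
  B4: {d,h,w} / {w}
  B5: {g,h} / ∅
  B6: {g} / {g}

Backward fixpoint:
  B0: in=∅ out={d}
  B1: in={d} out={d,w}
  B2: in={d,w} out={d,w}
  B3: in=∅ out=∅
  B4: in={w} out={d}
  B5: in={d} out={d,g}
  B6: in={g} out=∅

Interference:
  d↔{g,h,i,k,w}
  g↔{d,h}
  h↔{d,g,w}
  i↔{d}
  k↔{d,w}
  w↔{d,h,k}

N(h) = ["d", "g", "w"]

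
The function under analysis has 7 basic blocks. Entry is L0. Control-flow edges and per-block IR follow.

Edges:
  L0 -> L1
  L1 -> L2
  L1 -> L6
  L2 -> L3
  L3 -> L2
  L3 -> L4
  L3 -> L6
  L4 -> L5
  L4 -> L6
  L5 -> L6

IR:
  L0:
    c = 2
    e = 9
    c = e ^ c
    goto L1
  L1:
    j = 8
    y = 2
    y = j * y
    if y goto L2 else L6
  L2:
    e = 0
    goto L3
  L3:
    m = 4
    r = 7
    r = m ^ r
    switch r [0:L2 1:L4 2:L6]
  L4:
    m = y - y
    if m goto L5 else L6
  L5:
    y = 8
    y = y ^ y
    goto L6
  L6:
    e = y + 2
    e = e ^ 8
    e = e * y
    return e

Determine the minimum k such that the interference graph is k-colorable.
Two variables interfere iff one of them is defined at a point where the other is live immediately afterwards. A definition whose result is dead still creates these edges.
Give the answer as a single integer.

Per-block:
  L0: def={c,e} ue=∅
  L1: def={j,y} ue=∅
  L2: def={e} ue=∅
  L3: def={m,r} ue=∅
  L4: def={m} ue={y}
  L5: def={y} ue=∅
  L6: def={e} ue={y}

Backward fixpoint:
  L0 li=∅ lo=∅
  L1 li=∅ lo={y}
  L2 li={y} lo={y}
  L3 li={y} lo={y}
  L4 li={y} lo={y}
  L5 li=∅ lo={y}
  L6 li={y} lo=∅

Interference:
  c↔{e}
  e↔{c,y}
  j↔{y}
  m↔{r,y}
  r↔{m,y}
  y↔{e,j,m,r}

Colouring:
  lower bound: {m,r,y} mutually conflict ⇒ χ ≥ 3
  3-colouring: R0={c,y}  R1={e,j,m}  R2={r}
  χ = 3

Answer: 3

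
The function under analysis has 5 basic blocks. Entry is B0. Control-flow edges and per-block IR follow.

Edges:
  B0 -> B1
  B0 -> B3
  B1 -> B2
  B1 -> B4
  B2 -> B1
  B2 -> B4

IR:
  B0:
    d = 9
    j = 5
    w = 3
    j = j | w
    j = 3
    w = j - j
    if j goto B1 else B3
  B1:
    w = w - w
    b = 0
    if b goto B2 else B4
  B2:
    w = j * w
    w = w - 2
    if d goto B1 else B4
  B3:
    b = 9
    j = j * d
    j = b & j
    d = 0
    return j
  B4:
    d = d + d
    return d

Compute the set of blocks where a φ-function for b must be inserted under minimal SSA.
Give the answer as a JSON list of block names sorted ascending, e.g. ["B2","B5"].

Answer: ["B1"]

Working:
idom tree: B1←B0 B2←B1 B3←B0 B4←B1
Join-block Dom:
  B1: preds {B0,B2}: {B0} ∩ {B0,B1,B2} = {B0}; idom=B0
  B4: preds {B1,B2}: {B0,B1} ∩ {B0,B1,B2} = {B0,B1}; idom=B1

DF walk-up:
  B1←B0: walk · to B0
  B1←B2: walk B2→B1 to B0
  B4←B1: walk · to B1
  B4←B2: walk B2 to B1
  DF(B0)=∅
  DF(B1)={B1}
  DF(B2)={B1,B4}
  DF(B3)=∅
  DF(B4)=∅

φ for b: defs {B1,B3}
  DF⁺ = {B1}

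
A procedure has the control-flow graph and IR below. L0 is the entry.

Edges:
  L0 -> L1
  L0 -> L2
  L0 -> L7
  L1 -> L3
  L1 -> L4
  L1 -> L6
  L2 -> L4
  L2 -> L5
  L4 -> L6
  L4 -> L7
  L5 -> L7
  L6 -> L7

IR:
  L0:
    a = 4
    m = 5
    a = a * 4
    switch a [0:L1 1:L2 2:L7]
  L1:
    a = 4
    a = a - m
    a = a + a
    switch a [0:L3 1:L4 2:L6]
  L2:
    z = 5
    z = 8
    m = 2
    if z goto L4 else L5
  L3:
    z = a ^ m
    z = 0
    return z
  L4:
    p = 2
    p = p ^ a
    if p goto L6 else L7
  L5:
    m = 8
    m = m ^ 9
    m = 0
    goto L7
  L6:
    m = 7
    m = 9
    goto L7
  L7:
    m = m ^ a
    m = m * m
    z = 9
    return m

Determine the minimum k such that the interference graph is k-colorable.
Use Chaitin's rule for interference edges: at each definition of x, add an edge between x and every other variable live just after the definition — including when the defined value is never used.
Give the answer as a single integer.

Answer: 3

Analysis:
Block summaries:
  L0: {a,m} / ∅
  L1: {a} / {m}
  L2: {m,z} / ∅
  L3: {z} / {a,m}
  L4: {p} / {a}
  L5: {m} / ∅
  L6: {m} / ∅
  L7: {m,z} / {a,m}

Live sets:
  L0 li=∅ lo={a,m}
  L1 li={m} lo={a,m}
  L2 li={a} lo={a,m}
  L3 li={a,m} lo=∅
  L4 li={a,m} lo={a,m}
  L5 li={a} lo={a,m}
  L6 li={a} lo={a,m}
  L7 li={a,m} lo=∅

Conflict graph:
  a↔{m,p,z}
  m↔{a,p,z}
  p↔{a,m}
  z↔{a,m}

Colouring:
  clique {a,m,p} ⇒ need ≥ 3
  3-colouring: r0={a}  r1={m}  r2={p,z}
  χ = 3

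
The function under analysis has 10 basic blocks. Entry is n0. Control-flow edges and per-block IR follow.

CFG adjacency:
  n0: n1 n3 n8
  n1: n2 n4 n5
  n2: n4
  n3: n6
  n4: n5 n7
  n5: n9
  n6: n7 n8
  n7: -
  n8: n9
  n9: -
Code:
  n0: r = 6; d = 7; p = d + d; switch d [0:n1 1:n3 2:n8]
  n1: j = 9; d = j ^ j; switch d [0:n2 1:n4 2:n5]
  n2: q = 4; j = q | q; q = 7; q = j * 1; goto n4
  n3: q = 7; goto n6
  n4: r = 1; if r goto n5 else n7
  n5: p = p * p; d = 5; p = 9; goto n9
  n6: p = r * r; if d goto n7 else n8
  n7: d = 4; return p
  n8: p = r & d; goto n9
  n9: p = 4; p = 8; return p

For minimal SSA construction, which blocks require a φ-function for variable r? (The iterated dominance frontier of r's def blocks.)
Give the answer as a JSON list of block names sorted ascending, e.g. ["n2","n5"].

Answer: ["n5", "n7", "n9"]

Analysis:
idom tree: n1←n0 n2←n1 n3←n0 n4←n1 n5←n1 n6←n3 n7←n0 n8←n0 n9←n0
Join-block Dom:
  n4: preds {n1,n2}: {n0,n1} ∩ {n0,n1,n2} = {n0,n1}; idom=n1
  n5: preds {n1,n4}: {n0,n1} ∩ {n0,n1,n4} = {n0,n1}; idom=n1
  n7: preds {n4,n6}: {n0,n1,n4} ∩ {n0,n3,n6} = {n0}; idom=n0
  n8: preds {n0,n6}: {n0} ∩ {n0,n3,n6} = {n0}; idom=n0
  n9: preds {n5,n8}: {n0,n1,n5} ∩ {n0,n8} = {n0}; idom=n0

DF walk-up:
  join n4 pred n1: · stop@n1
  join n4 pred n2: n2 stop@n1
  join n5 pred n1: · stop@n1
  join n5 pred n4: n4 stop@n1
  join n7 pred n4: n4→n1 stop@n0
  join n7 pred n6: n6→n3 stop@n0
  join n8 pred n0: · stop@n0
  join n8 pred n6: n6→n3 stop@n0
  join n9 pred n5: n5→n1 stop@n0
  join n9 pred n8: n8 stop@n0
  n0: DF=∅
  n1: DF={n7,n9}
  n2: DF={n4}
  n3: DF={n7,n8}
  n4: DF={n5,n7}
  n5: DF={n9}
  n6: DF={n7,n8}
  n7: DF=∅
  n8: DF={n9}
  n9: DF=∅

φ for r: defs {n0,n4}
  DF⁺ = {n5,n7,n9}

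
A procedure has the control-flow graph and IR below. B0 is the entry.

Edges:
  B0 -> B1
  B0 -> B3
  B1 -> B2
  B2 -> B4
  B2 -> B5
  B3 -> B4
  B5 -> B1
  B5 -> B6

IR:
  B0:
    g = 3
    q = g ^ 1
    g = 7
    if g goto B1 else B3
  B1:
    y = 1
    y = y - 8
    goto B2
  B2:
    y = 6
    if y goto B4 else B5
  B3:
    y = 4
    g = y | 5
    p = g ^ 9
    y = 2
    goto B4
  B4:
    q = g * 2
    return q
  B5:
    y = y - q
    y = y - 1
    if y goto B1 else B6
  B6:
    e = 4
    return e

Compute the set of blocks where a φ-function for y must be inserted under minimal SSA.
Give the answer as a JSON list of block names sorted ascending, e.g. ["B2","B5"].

idom tree: B1←B0 B2←B1 B3←B0 B4←B0 B5←B2 B6←B5
Dom at joins:
  B1: preds {B0,B5}: {B0} ∩ {B0,B1,B2,B5} = {B0}; idom=B0
  B4: preds {B2,B3}: {B0,B1,B2} ∩ {B0,B3} = {B0}; idom=B0

Frontier:
  B1←B0: walk · to B0
  B1←B5: walk B5→B2→B1 to B0
  B4←B2: walk B2→B1 to B0
  B4←B3: walk B3 to B0
  DF(B0)=∅
  DF(B1)={B1,B4}
  DF(B2)={B1,B4}
  DF(B3)={B4}
  DF(B4)=∅
  DF(B5)={B1}
  DF(B6)=∅

φ for y: defs {B1,B2,B3,B5}
  DF⁺ = {B1,B4}

Answer: ["B1", "B4"]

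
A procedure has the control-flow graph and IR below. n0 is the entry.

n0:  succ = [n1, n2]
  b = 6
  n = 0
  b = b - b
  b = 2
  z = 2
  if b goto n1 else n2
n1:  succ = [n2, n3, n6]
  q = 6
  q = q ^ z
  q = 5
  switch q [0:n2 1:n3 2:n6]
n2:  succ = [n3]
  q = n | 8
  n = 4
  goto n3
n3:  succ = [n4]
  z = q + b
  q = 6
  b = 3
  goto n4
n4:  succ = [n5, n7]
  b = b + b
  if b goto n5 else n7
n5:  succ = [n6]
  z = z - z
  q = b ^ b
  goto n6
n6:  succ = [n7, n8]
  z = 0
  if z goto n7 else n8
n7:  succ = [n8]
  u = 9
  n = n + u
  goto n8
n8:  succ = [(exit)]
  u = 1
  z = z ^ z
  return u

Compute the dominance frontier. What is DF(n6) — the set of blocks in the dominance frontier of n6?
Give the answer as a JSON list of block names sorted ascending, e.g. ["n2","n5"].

idom tree: n1←n0 n2←n0 n3←n0 n4←n3 n5←n4 n6←n0 n7←n0 n8←n0
Dom∩ at merges:
  n2: preds {n0,n1}: {n0} ∩ {n0,n1} = {n0}; idom=n0
  n3: preds {n1,n2}: {n0,n1} ∩ {n0,n2} = {n0}; idom=n0
  n6: preds {n1,n5}: {n0,n1} ∩ {n0,n3,n4,n5} = {n0}; idom=n0
  n7: preds {n4,n6}: {n0,n3,n4} ∩ {n0,n6} = {n0}; idom=n0
  n8: preds {n6,n7}: {n0,n6} ∩ {n0,n7} = {n0}; idom=n0

DF walk-up:
  join n2 pred n0: · stop@n0
  join n2 pred n1: n1 stop@n0
  join n3 pred n1: n1 stop@n0
  join n3 pred n2: n2 stop@n0
  join n6 pred n1: n1 stop@n0
  join n6 pred n5: n5→n4→n3 stop@n0
  join n7 pred n4: n4→n3 stop@n0
  join n7 pred n6: n6 stop@n0
  join n8 pred n6: n6 stop@n0
  join n8 pred n7: n7 stop@n0
  n0: DF=∅
  n1: DF={n2,n3,n6}
  n2: DF={n3}
  n3: DF={n6,n7}
  n4: DF={n6,n7}
  n5: DF={n6}
  n6: DF={n7,n8}
  n7: DF={n8}
  n8: DF=∅

DF(n6) = ["n7", "n8"]

Answer: ["n7", "n8"]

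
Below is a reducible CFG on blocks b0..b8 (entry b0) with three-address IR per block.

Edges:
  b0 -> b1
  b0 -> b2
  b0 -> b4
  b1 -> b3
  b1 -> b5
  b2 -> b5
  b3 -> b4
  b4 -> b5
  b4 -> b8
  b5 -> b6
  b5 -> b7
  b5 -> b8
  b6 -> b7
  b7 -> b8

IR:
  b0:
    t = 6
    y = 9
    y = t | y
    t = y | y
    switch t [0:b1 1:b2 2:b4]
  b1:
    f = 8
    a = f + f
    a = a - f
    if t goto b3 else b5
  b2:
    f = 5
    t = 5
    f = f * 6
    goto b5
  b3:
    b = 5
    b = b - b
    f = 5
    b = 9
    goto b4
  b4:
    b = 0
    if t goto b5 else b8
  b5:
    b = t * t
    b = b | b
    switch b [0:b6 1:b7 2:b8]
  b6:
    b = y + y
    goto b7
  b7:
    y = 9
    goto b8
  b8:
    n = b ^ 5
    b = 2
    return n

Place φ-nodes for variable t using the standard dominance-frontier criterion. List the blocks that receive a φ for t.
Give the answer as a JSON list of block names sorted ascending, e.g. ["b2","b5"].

Answer: ["b5", "b8"]

Working:
idom tree: b1←b0 b2←b0 b3←b1 b4←b0 b5←b0 b6←b5 b7←b5 b8←b0
Dom∩ at merges:
  b4: preds {b0,b3}: {b0} ∩ {b0,b1,b3} = {b0}; idom=b0
  b5: preds {b1,b2,b4}: {b0,b1} ∩ {b0,b2} ∩ {b0,b4} = {b0}; idom=b0
  b7: preds {b5,b6}: {b0,b5} ∩ {b0,b5,b6} = {b0,b5}; idom=b5
  b8: preds {b4,b5,b7}: {b0,b4} ∩ {b0,b5} ∩ {b0,b5,b7} = {b0}; idom=b0

DF derivation:
  join b4 pred b0: · stop@b0
  join b4 pred b3: b3→b1 stop@b0
  join b5 pred b1: b1 stop@b0
  join b5 pred b2: b2 stop@b0
  join b5 pred b4: b4 stop@b0
  join b7 pred b5: · stop@b5
  join b7 pred b6: b6 stop@b5
  join b8 pred b4: b4 stop@b0
  join b8 pred b5: b5 stop@b0
  join b8 pred b7: b7→b5 stop@b0
  b0: DF=∅
  b1: DF={b4,b5}
  b2: DF={b5}
  b3: DF={b4}
  b4: DF={b5,b8}
  b5: DF={b8}
  b6: DF={b7}
  b7: DF={b8}
  b8: DF=∅

φ for t: defs {b0,b2}
  DF⁺ = {b5,b8}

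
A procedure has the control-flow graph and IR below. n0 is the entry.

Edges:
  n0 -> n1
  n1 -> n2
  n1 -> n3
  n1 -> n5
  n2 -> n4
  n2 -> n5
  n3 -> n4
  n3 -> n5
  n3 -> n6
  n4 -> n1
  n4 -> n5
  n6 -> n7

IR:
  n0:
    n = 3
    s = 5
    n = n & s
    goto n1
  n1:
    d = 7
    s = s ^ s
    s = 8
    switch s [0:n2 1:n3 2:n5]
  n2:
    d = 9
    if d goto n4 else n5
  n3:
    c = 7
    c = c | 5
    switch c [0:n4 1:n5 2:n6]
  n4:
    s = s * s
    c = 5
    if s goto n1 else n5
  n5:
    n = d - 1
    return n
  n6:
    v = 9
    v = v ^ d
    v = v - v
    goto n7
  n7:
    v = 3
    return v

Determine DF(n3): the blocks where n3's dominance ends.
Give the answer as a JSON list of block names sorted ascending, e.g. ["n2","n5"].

Answer: ["n4", "n5"]

Derivation:
idom tree: n1←n0 n2←n1 n3←n1 n4←n1 n5←n1 n6←n3 n7←n6
Dom at joins:
  n1: preds {n0,n4}: {n0} ∩ {n0,n1,n4} = {n0}; idom=n0
  n4: preds {n2,n3}: {n0,n1,n2} ∩ {n0,n1,n3} = {n0,n1}; idom=n1
  n5: preds {n1,n2,n3,n4}: {n0,n1} ∩ {n0,n1,n2} ∩ {n0,n1,n3} ∩ {n0,n1,n4} = {n0,n1}; idom=n1

DF walk-up:
  join n1 pred n0: · stop@n0
  join n1 pred n4: n4→n1 stop@n0
  join n4 pred n2: n2 stop@n1
  join n4 pred n3: n3 stop@n1
  join n5 pred n1: · stop@n1
  join n5 pred n2: n2 stop@n1
  join n5 pred n3: n3 stop@n1
  join n5 pred n4: n4 stop@n1
  DF(n0)=∅
  DF(n1)={n1}
  DF(n2)={n4,n5}
  DF(n3)={n4,n5}
  DF(n4)={n1,n5}
  DF(n5)=∅
  DF(n6)=∅
  DF(n7)=∅

DF(n3) = ["n4", "n5"]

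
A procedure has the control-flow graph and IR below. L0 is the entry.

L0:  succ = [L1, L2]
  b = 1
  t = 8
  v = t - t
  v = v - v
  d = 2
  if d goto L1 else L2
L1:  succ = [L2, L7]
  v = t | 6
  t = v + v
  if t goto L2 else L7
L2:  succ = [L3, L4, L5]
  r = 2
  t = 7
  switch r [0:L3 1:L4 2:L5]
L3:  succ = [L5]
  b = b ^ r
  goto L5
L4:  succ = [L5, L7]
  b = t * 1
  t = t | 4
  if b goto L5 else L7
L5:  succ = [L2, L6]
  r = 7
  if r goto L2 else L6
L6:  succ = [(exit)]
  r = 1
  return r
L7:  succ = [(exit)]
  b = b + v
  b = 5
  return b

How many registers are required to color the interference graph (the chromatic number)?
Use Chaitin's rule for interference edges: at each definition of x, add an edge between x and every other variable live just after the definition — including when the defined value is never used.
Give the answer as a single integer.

Answer: 4

Working:
Per-block:
  L0: {b,d,t,v} / ∅
  L1: {t,v} / {t}
  L2: {r,t} / ∅
  L3: {b} / {b,r}
  L4: {b,t} / {t}
  L5: {r} / ∅
  L6: {r} / ∅
  L7: {b} / {b,v}

Live sets:
  live L0: ∅→{b,t,v}
  live L1: {b,t}→{b,v}
  live L2: {b,v}→{b,r,t,v}
  live L3: {b,r,v}→{b,v}
  live L4: {t,v}→{b,v}
  live L5: {b,v}→{b,v}
  live L6: ∅→∅
  live L7: {b,v}→∅

Interference:
  b — {d,r,t,v}
  d — {b,t,v}
  r — {b,t,v}
  t — {b,d,r,v}
  v — {b,d,r,t}

Colouring:
  lower bound: {b,d,t,v} mutually conflict ⇒ χ ≥ 4
  4-colouring: r0={b}  r1={t}  r2={v}  r3={d,r}
  χ = 4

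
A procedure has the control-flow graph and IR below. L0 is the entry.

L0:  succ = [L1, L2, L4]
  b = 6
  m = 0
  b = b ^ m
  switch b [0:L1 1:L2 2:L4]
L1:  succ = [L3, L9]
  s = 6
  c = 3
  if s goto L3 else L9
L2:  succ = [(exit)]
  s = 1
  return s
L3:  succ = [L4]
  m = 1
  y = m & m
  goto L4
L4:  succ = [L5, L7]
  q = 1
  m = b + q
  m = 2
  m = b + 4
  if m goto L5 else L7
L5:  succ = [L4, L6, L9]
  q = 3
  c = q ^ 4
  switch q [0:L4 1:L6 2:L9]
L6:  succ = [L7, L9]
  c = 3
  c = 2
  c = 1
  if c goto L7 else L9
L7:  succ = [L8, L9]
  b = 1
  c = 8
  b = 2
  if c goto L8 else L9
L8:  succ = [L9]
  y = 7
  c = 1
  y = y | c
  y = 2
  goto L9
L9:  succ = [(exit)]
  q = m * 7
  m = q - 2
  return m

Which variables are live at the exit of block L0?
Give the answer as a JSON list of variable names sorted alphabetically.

Answer: ["b", "m"]

Derivation:
Block summaries:
  L0: {b,m} / ∅
  L1: {c,s} / ∅
  L2: {s} / ∅
  L3: {m,y} / ∅
  L4: {m,q} / {b}
  L5: {c,q} / ∅
  L6: {c} / ∅
  L7: {b,c} / ∅
  L8: {c,y} / ∅
  L9: {m,q} / {m}

Live sets:
  live L0: ∅→{b,m}
  live L1: {b,m}→{b,m}
  live L2: ∅→∅
  live L3: {b}→{b}
  live L4: {b}→{b,m}
  live L5: {b,m}→{b,m}
  live L6: {m}→{m}
  live L7: {m}→{m}
  live L8: {m}→{m}
  live L9: {m}→∅

live-out(L0) = ["b", "m"]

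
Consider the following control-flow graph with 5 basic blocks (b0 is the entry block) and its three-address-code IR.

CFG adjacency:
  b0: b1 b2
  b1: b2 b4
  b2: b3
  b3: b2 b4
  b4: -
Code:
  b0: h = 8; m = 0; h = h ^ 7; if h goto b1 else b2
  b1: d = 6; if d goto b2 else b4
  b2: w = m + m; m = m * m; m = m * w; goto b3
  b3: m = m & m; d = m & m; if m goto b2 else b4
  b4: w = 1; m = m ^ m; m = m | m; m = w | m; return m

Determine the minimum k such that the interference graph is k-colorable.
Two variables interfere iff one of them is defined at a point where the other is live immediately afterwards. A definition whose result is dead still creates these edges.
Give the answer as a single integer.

Answer: 2

Derivation:
def/use:
  b0 def {h,m} use ∅
  b1 def {d} use ∅
  b2 def {m,w} use {m}
  b3 def {d,m} use {m}
  b4 def {m,w} use {m}

Live sets:
  live b0: ∅→{m}
  live b1: {m}→{m}
  live b2: {m}→{m}
  live b3: {m}→{m}
  live b4: {m}→∅

Conflict graph:
  d — {m}
  h — {m}
  m — {d,h,w}
  w — {m}

Registers:
  clique {d,m} ⇒ need ≥ 2
  2-colouring: c0={m}  c1={d,h,w}
  χ = 2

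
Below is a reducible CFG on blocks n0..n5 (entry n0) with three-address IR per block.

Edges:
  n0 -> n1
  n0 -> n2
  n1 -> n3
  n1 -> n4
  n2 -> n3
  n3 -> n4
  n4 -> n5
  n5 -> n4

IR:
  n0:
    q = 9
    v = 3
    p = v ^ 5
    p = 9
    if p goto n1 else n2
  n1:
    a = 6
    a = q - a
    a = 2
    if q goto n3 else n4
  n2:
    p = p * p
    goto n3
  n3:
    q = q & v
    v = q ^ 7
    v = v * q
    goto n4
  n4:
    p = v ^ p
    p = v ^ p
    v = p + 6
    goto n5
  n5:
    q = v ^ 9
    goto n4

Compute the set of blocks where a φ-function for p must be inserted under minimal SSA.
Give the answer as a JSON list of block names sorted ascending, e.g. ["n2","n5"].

Answer: ["n3", "n4"]

Working:
idom tree: n1←n0 n2←n0 n3←n0 n4←n0 n5←n4
Join-block Dom:
  n3: preds {n1,n2}: {n0,n1} ∩ {n0,n2} = {n0}; idom=n0
  n4: preds {n1,n3,n5}: {n0,n1} ∩ {n0,n3} ∩ {n0,n4,n5} = {n0}; idom=n0

DF derivation:
  join n3 pred n1: n1 stop@n0
  join n3 pred n2: n2 stop@n0
  join n4 pred n1: n1 stop@n0
  join n4 pred n3: n3 stop@n0
  join n4 pred n5: n5→n4 stop@n0
  DF(n0)=∅
  DF(n1)={n3,n4}
  DF(n2)={n3}
  DF(n3)={n4}
  DF(n4)={n4}
  DF(n5)={n4}

φ for p: defs {n0,n2,n4}
  DF⁺ = {n3,n4}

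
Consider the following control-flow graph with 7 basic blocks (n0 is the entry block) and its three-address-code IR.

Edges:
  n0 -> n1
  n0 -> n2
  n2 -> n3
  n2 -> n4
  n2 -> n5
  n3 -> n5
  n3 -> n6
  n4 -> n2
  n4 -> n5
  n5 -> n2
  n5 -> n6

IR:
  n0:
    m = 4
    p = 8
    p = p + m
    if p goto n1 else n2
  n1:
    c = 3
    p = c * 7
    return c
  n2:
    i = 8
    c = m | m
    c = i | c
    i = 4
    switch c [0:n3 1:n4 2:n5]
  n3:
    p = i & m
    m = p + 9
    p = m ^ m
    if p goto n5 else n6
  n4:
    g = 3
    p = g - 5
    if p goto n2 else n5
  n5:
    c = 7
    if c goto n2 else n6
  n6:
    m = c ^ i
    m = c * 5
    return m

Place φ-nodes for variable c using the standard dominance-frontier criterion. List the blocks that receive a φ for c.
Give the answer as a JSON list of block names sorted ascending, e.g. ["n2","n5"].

idom tree: n1←n0 n2←n0 n3←n2 n4←n2 n5←n2 n6←n2
Join-block Dom:
  n2: preds {n0,n4,n5}: {n0} ∩ {n0,n2,n4} ∩ {n0,n2,n5} = {n0}; idom=n0
  n5: preds {n2,n3,n4}: {n0,n2} ∩ {n0,n2,n3} ∩ {n0,n2,n4} = {n0,n2}; idom=n2
  n6: preds {n3,n5}: {n0,n2,n3} ∩ {n0,n2,n5} = {n0,n2}; idom=n2

Frontier:
  join n2 pred n0: · stop@n0
  join n2 pred n4: n4→n2 stop@n0
  join n2 pred n5: n5→n2 stop@n0
  join n5 pred n2: · stop@n2
  join n5 pred n3: n3 stop@n2
  join n5 pred n4: n4 stop@n2
  join n6 pred n3: n3 stop@n2
  join n6 pred n5: n5 stop@n2
  DF(n0)=∅
  DF(n1)=∅
  DF(n2)={n2}
  DF(n3)={n5,n6}
  DF(n4)={n2,n5}
  DF(n5)={n2,n6}
  DF(n6)=∅

φ for c: defs {n1,n2,n5}
  DF⁺ = {n2,n6}

Answer: ["n2", "n6"]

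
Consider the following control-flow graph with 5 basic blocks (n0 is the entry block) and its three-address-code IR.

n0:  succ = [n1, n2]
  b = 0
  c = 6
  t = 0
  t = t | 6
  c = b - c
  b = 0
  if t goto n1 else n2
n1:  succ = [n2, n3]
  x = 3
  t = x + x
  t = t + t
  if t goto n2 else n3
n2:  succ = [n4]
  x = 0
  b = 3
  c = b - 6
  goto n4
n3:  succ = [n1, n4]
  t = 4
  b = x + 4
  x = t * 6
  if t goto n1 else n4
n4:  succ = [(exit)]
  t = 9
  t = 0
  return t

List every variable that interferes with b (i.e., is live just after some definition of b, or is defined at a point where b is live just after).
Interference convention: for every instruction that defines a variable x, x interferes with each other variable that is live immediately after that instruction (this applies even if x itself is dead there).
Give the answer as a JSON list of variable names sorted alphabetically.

Answer: ["c", "t"]

Derivation:
def/use:
  n0: def={b,c,t} ue=∅
  n1: def={t,x} ue=∅
  n2: def={b,c,x} ue=∅
  n3: def={b,t,x} ue={x}
  n4: def={t} ue=∅

Backward fixpoint:
  n0 li=∅ lo=∅
  n1 li=∅ lo={x}
  n2 li=∅ lo=∅
  n3 li={x} lo=∅
  n4 li=∅ lo=∅

Interfere edges:
  b: {c,t}
  c: {b,t}
  t: {b,c,x}
  x: {t}

N(b) = ["c", "t"]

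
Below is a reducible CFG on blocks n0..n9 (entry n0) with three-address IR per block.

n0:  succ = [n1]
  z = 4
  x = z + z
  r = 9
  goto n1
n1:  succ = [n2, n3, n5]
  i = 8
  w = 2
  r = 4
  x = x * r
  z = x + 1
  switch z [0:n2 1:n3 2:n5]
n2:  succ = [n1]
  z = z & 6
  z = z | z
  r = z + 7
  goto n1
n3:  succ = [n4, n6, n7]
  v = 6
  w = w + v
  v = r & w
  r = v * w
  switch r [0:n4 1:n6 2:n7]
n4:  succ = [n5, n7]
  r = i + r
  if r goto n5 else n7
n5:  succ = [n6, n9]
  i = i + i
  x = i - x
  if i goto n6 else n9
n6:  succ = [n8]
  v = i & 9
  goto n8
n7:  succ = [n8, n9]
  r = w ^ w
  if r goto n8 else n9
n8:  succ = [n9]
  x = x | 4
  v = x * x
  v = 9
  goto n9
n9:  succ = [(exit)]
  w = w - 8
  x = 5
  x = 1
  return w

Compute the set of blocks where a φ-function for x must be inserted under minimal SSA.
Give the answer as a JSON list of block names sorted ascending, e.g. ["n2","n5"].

idom tree: n1←n0 n2←n1 n3←n1 n4←n3 n5←n1 n6←n1 n7←n3 n8←n1 n9←n1
Dom∩ at merges:
  n1: preds {n0,n2}: {n0} ∩ {n0,n1,n2} = {n0}; idom=n0
  n5: preds {n1,n4}: {n0,n1} ∩ {n0,n1,n3,n4} = {n0,n1}; idom=n1
  n6: preds {n3,n5}: {n0,n1,n3} ∩ {n0,n1,n5} = {n0,n1}; idom=n1
  n7: preds {n3,n4}: {n0,n1,n3} ∩ {n0,n1,n3,n4} = {n0,n1,n3}; idom=n3
  n8: preds {n6,n7}: {n0,n1,n6} ∩ {n0,n1,n3,n7} = {n0,n1}; idom=n1
  n9: preds {n5,n7,n8}: {n0,n1,n5} ∩ {n0,n1,n3,n7} ∩ {n0,n1,n8} = {n0,n1}; idom=n1

DF walk-up:
  n1←n0: walk · to n0
  n1←n2: walk n2→n1 to n0
  n5←n1: walk · to n1
  n5←n4: walk n4→n3 to n1
  n6←n3: walk n3 to n1
  n6←n5: walk n5 to n1
  n7←n3: walk · to n3
  n7←n4: walk n4 to n3
  n8←n6: walk n6 to n1
  n8←n7: walk n7→n3 to n1
  n9←n5: walk n5 to n1
  n9←n7: walk n7→n3 to n1
  n9←n8: walk n8 to n1
  DF(n0)=∅
  DF(n1)={n1}
  DF(n2)={n1}
  DF(n3)={n5,n6,n8,n9}
  DF(n4)={n5,n7}
  DF(n5)={n6,n9}
  DF(n6)={n8}
  DF(n7)={n8,n9}
  DF(n8)={n9}
  DF(n9)=∅

φ for x: defs {n0,n1,n5,n8,n9}
  DF⁺ = {n1,n6,n8,n9}

Answer: ["n1", "n6", "n8", "n9"]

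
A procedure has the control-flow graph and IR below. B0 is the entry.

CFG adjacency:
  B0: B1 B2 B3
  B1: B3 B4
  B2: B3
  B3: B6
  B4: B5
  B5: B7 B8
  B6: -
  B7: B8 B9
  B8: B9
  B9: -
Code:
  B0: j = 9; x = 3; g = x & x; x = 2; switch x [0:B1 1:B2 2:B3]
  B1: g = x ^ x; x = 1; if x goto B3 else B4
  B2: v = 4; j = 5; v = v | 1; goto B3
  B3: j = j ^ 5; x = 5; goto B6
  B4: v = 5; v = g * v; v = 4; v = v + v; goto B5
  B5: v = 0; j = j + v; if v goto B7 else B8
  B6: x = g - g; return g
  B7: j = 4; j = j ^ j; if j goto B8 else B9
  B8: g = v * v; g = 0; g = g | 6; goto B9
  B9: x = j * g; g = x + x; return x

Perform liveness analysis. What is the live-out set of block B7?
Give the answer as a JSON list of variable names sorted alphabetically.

Answer: ["g", "j", "v"]

Analysis:
Block summaries:
  B0: def={g,j,x} ue=∅
  B1: def={g,x} ue={x}
  B2: def={j,v} ue=∅
  B3: def={j,x} ue={j}
  B4: def={v} ue={g}
  B5: def={j,v} ue={j}
  B6: def={x} ue={g}
  B7: def={j} ue=∅
  B8: def={g} ue={v}
  B9: def={g,x} ue={g,j}

Backward fixpoint:
  B0: in=∅ out={g,j,x}
  B1: in={j,x} out={g,j}
  B2: in={g} out={g,j}
  B3: in={g,j} out={g}
  B4: in={g,j} out={g,j}
  B5: in={g,j} out={g,j,v}
  B6: in={g} out=∅
  B7: in={g,v} out={g,j,v}
  B8: in={j,v} out={g,j}
  B9: in={g,j} out=∅

live-out(B7) = ["g", "j", "v"]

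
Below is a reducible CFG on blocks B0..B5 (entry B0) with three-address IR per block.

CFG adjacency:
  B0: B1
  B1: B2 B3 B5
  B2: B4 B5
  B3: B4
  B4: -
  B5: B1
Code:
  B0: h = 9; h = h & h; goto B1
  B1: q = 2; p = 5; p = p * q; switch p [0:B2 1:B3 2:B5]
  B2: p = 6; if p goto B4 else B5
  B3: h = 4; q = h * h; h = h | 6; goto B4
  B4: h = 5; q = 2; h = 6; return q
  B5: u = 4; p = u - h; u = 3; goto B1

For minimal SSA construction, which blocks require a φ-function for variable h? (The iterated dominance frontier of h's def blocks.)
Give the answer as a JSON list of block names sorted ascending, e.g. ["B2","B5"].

idom tree: B1←B0 B2←B1 B3←B1 B4←B1 B5←B1
Dom at joins:
  B1: preds {B0,B5}: {B0} ∩ {B0,B1,B5} = {B0}; idom=B0
  B4: preds {B2,B3}: {B0,B1,B2} ∩ {B0,B1,B3} = {B0,B1}; idom=B1
  B5: preds {B1,B2}: {B0,B1} ∩ {B0,B1,B2} = {B0,B1}; idom=B1

DF walk-up:
  join B1 pred B0: · stop@B0
  join B1 pred B5: B5→B1 stop@B0
  join B4 pred B2: B2 stop@B1
  join B4 pred B3: B3 stop@B1
  join B5 pred B1: · stop@B1
  join B5 pred B2: B2 stop@B1
  DF(B0)=∅
  DF(B1)={B1}
  DF(B2)={B4,B5}
  DF(B3)={B4}
  DF(B4)=∅
  DF(B5)={B1}

φ for h: defs {B0,B3,B4}
  DF⁺ = {B4}

Answer: ["B4"]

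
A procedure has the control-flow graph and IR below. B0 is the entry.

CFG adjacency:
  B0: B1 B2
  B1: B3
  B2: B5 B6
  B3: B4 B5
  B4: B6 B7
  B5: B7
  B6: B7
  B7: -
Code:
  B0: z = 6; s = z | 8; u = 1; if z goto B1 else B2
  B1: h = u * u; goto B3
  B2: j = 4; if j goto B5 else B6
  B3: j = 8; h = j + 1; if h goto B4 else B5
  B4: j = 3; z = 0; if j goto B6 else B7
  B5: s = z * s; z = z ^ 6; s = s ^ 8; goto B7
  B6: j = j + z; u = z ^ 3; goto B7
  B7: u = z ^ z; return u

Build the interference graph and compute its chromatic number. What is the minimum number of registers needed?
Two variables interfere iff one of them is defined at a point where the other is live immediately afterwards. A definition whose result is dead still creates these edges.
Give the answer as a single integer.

Answer: 3

Working:
def/use:
  B0 def {s,u,z} use ∅
  B1 def {h} use {u}
  B2 def {j} use ∅
  B3 def {h,j} use ∅
  B4 def {j,z} use ∅
  B5 def {s,z} use {s,z}
  B6 def {j,u} use {j,z}
  B7 def {u} use {z}

Backward fixpoint:
  B0 li=∅ lo={s,u,z}
  B1 li={s,u,z} lo={s,z}
  B2 li={s,z} lo={j,s,z}
  B3 li={s,z} lo={s,z}
  B4 li=∅ lo={j,z}
  B5 li={s,z} lo={z}
  B6 li={j,z} lo={z}
  B7 li={z} lo=∅

Conflict graph:
  h: {s,z}
  j: {s,z}
  s: {h,j,u,z}
  u: {s,z}
  z: {h,j,s,u}

Chromatic number:
  {h,s,z} pairwise interfere (3-clique) ⇒ χ ≥ 3
  assign h→r2 j→r2 s→r0 u→r2 z→r1 — no edge inside a register ⇒ χ ≤ 3
  χ = 3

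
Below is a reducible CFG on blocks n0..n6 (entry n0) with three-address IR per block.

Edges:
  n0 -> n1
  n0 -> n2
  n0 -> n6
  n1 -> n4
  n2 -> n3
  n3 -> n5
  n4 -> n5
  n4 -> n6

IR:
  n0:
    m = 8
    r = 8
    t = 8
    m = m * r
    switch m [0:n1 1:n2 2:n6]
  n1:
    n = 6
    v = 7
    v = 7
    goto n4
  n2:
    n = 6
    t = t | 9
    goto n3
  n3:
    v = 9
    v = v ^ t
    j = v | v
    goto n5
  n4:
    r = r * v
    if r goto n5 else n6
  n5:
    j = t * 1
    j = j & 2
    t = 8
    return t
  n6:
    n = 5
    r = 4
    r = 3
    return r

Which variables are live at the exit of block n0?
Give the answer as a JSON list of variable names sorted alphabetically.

Answer: ["r", "t"]

Derivation:
def/use:
  n0: def={m,r,t} ue=∅
  n1: def={n,v} ue=∅
  n2: def={n,t} ue={t}
  n3: def={j,v} ue={t}
  n4: def={r} ue={r,v}
  n5: def={j,t} ue={t}
  n6: def={n,r} ue=∅

Backward fixpoint:
  n0: in=∅ out={r,t}
  n1: in={r,t} out={r,t,v}
  n2: in={t} out={t}
  n3: in={t} out={t}
  n4: in={r,t,v} out={t}
  n5: in={t} out=∅
  n6: in=∅ out=∅

live-out(n0) = ["r", "t"]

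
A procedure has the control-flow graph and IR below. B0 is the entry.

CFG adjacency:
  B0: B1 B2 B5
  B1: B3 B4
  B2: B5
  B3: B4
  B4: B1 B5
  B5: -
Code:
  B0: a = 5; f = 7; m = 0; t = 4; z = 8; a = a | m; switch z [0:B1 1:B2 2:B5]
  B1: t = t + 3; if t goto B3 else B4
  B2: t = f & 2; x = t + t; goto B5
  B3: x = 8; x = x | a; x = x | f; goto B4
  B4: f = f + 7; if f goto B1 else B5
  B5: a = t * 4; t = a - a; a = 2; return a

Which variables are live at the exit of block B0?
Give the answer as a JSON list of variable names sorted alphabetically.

Answer: ["a", "f", "t"]

Working:
Per-block:
  B0 def {a,f,m,t,z} use ∅
  B1 def {t} use {t}
  B2 def {t,x} use {f}
  B3 def {x} use {a,f}
  B4 def {f} use {f}
  B5 def {a,t} use {t}

Backward fixpoint:
  B0: in=∅ out={a,f,t}
  B1: in={a,f,t} out={a,f,t}
  B2: in={f} out={t}
  B3: in={a,f,t} out={a,f,t}
  B4: in={a,f,t} out={a,f,t}
  B5: in={t} out=∅

live-out(B0) = ["a", "f", "t"]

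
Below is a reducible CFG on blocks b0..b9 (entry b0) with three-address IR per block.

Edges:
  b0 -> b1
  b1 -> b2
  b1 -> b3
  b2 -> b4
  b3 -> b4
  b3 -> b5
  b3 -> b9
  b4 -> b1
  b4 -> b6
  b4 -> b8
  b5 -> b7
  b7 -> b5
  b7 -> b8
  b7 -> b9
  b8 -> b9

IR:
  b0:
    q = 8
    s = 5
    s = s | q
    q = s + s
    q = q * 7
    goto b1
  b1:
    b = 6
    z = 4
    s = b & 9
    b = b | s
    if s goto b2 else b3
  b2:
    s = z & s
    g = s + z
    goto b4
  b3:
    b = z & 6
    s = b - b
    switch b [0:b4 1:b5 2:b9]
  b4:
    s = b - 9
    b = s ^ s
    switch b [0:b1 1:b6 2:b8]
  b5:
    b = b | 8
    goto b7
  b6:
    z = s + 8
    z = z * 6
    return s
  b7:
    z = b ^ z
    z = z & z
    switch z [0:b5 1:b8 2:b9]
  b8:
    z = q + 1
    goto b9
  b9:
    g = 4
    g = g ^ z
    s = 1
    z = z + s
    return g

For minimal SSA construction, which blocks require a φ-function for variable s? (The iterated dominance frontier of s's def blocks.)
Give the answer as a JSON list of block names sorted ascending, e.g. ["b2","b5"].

idom tree: b1←b0 b2←b1 b3←b1 b4←b1 b5←b3 b6←b4 b7←b5 b8←b1 b9←b1
Dom at joins:
  b1: preds {b0,b4}: {b0} ∩ {b0,b1,b4} = {b0}; idom=b0
  b4: preds {b2,b3}: {b0,b1,b2} ∩ {b0,b1,b3} = {b0,b1}; idom=b1
  b5: preds {b3,b7}: {b0,b1,b3} ∩ {b0,b1,b3,b5,b7} = {b0,b1,b3}; idom=b3
  b8: preds {b4,b7}: {b0,b1,b4} ∩ {b0,b1,b3,b5,b7} = {b0,b1}; idom=b1
  b9: preds {b3,b7,b8}: {b0,b1,b3} ∩ {b0,b1,b3,b5,b7} ∩ {b0,b1,b8} = {b0,b1}; idom=b1

Frontier:
  join b1 pred b0: · stop@b0
  join b1 pred b4: b4→b1 stop@b0
  join b4 pred b2: b2 stop@b1
  join b4 pred b3: b3 stop@b1
  join b5 pred b3: · stop@b3
  join b5 pred b7: b7→b5 stop@b3
  join b8 pred b4: b4 stop@b1
  join b8 pred b7: b7→b5→b3 stop@b1
  join b9 pred b3: b3 stop@b1
  join b9 pred b7: b7→b5→b3 stop@b1
  join b9 pred b8: b8 stop@b1
  b0 → ∅
  b1 → {b1}
  b2 → {b4}
  b3 → {b4,b8,b9}
  b4 → {b1,b8}
  b5 → {b5,b8,b9}
  b6 → ∅
  b7 → {b5,b8,b9}
  b8 → {b9}
  b9 → ∅

φ for s: defs {b0,b1,b2,b3,b4,b9}
  DF⁺ = {b1,b4,b8,b9}

Answer: ["b1", "b4", "b8", "b9"]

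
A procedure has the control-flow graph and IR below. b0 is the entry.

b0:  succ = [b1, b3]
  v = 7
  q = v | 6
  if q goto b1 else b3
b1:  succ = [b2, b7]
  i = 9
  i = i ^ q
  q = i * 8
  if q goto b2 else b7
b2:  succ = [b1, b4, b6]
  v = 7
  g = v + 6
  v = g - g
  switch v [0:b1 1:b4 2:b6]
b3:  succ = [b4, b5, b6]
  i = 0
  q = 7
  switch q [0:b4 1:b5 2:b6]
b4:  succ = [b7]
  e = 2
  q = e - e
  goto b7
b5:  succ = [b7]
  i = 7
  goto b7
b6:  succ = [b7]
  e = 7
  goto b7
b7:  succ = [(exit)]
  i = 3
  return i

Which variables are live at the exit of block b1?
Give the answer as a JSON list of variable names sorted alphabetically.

def/use:
  b0: def={q,v} ue=∅
  b1: def={i,q} ue={q}
  b2: def={g,v} ue=∅
  b3: def={i,q} ue=∅
  b4: def={e,q} ue=∅
  b5: def={i} ue=∅
  b6: def={e} ue=∅
  b7: def={i} ue=∅

Backward fixpoint:
  b0: in=∅ out={q}
  b1: in={q} out={q}
  b2: in={q} out={q}
  b3: in=∅ out=∅
  b4: in=∅ out=∅
  b5: in=∅ out=∅
  b6: in=∅ out=∅
  b7: in=∅ out=∅

live-out(b1) = ["q"]

Answer: ["q"]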